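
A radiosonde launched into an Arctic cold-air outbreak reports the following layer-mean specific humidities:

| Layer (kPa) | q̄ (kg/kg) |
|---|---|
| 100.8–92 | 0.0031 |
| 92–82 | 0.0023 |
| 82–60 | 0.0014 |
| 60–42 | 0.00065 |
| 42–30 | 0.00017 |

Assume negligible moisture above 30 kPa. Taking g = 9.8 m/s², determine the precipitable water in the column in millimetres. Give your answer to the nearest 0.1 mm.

PW ≈ 9.7 mm

Precipitable water is the column-integrated vapour mass per unit area: PW = (1/g) Σ q̄ Δp, with q in kg/kg and Δp in Pa (1 kg/m² of water = 1 mm).
Layer 100.8–92 kPa: Δp = 88 hPa = 8800 Pa, q̄ = 0.0031 kg/kg → 0.0031 × 8800 / 9.8 = 2.78 mm
Layer 92–82 kPa: Δp = 100 hPa = 10000 Pa, q̄ = 0.0023 kg/kg → 0.0023 × 10000 / 9.8 = 2.35 mm
Layer 82–60 kPa: Δp = 220 hPa = 22000 Pa, q̄ = 0.0014 kg/kg → 0.0014 × 22000 / 9.8 = 3.14 mm
Layer 60–42 kPa: Δp = 180 hPa = 18000 Pa, q̄ = 0.00065 kg/kg → 0.00065 × 18000 / 9.8 = 1.19 mm
Layer 42–30 kPa: Δp = 120 hPa = 12000 Pa, q̄ = 0.00017 kg/kg → 0.00017 × 12000 / 9.8 = 0.21 mm
PW = 2.78 + 2.35 + 3.14 + 1.19 + 0.21 = 9.67 ≈ 9.7 mm.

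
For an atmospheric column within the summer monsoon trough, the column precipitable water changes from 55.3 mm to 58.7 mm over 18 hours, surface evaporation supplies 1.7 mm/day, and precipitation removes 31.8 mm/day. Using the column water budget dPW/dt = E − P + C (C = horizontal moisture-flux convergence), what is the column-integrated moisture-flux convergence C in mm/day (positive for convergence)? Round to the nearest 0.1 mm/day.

dPW/dt = (58.7 − 55.3) mm / (18/24 day) = +4.533 mm/day.
C = dPW/dt − E + P = (+4.533) − 1.7 + 31.8 = 34.6 mm/day.

C ≈ 34.6 mm/day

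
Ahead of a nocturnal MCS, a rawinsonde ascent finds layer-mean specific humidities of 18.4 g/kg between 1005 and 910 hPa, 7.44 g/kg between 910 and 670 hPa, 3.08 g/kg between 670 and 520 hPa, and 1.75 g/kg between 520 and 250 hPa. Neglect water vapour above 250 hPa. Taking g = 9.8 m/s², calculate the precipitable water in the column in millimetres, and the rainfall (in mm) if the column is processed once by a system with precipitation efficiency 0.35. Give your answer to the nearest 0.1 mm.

PW ≈ 45.6 mm; rainfall ≈ 16.0 mm

Precipitable water is the column-integrated vapour mass per unit area: PW = (1/g) Σ q̄ Δp, with q in kg/kg and Δp in Pa (1 kg/m² of water = 1 mm).
Layer 1005–910 hPa: Δp = 95 hPa = 9500 Pa, q̄ = 0.0184 kg/kg → 0.0184 × 9500 / 9.8 = 17.84 mm
Layer 910–670 hPa: Δp = 240 hPa = 24000 Pa, q̄ = 0.00744 kg/kg → 0.00744 × 24000 / 9.8 = 18.22 mm
Layer 670–520 hPa: Δp = 150 hPa = 15000 Pa, q̄ = 0.00308 kg/kg → 0.00308 × 15000 / 9.8 = 4.71 mm
Layer 520–250 hPa: Δp = 270 hPa = 27000 Pa, q̄ = 0.00175 kg/kg → 0.00175 × 27000 / 9.8 = 4.82 mm
PW = 17.84 + 18.22 + 4.71 + 4.82 = 45.59 ≈ 45.6 mm.
Rainfall = ε × PW = 0.35 × 45.6 = 16.0 mm.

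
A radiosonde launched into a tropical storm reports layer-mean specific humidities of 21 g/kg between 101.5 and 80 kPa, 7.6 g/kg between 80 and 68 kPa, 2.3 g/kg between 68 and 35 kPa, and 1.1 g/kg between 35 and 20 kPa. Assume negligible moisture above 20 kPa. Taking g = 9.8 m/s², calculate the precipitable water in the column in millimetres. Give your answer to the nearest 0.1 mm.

Precipitable water is the column-integrated vapour mass per unit area: PW = (1/g) Σ q̄ Δp, with q in kg/kg and Δp in Pa (1 kg/m² of water = 1 mm).
Layer 101.5–80 kPa: Δp = 215 hPa = 21500 Pa, q̄ = 0.021 kg/kg → 0.021 × 21500 / 9.8 = 46.07 mm
Layer 80–68 kPa: Δp = 120 hPa = 12000 Pa, q̄ = 0.0076 kg/kg → 0.0076 × 12000 / 9.8 = 9.31 mm
Layer 68–35 kPa: Δp = 330 hPa = 33000 Pa, q̄ = 0.0023 kg/kg → 0.0023 × 33000 / 9.8 = 7.74 mm
Layer 35–20 kPa: Δp = 150 hPa = 15000 Pa, q̄ = 0.0011 kg/kg → 0.0011 × 15000 / 9.8 = 1.68 mm
PW = 46.07 + 9.31 + 7.74 + 1.68 = 64.80 ≈ 64.8 mm.

PW ≈ 64.8 mm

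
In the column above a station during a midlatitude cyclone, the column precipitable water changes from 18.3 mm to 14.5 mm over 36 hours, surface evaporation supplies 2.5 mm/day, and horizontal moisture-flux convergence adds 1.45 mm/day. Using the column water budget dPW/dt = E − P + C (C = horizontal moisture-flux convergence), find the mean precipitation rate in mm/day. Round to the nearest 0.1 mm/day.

P ≈ 6.5 mm/day

dPW/dt = (14.5 − 18.3) mm / (36/24 day) = -2.533 mm/day.
P = E + C − dPW/dt = 2.5 + (1.45) − (-2.533) = 6.5 mm/day.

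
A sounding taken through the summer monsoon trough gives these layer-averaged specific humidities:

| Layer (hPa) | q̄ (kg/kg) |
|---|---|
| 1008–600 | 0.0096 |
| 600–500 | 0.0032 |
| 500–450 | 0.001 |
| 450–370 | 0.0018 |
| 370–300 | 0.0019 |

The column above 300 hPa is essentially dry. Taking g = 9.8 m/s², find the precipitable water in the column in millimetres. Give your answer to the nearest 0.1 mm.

PW ≈ 46.6 mm

Precipitable water is the column-integrated vapour mass per unit area: PW = (1/g) Σ q̄ Δp, with q in kg/kg and Δp in Pa (1 kg/m² of water = 1 mm).
Layer 1008–600 hPa: Δp = 408 hPa = 40800 Pa, q̄ = 0.0096 kg/kg → 0.0096 × 40800 / 9.8 = 39.97 mm
Layer 600–500 hPa: Δp = 100 hPa = 10000 Pa, q̄ = 0.0032 kg/kg → 0.0032 × 10000 / 9.8 = 3.27 mm
Layer 500–450 hPa: Δp = 50 hPa = 5000 Pa, q̄ = 0.001 kg/kg → 0.001 × 5000 / 9.8 = 0.51 mm
Layer 450–370 hPa: Δp = 80 hPa = 8000 Pa, q̄ = 0.0018 kg/kg → 0.0018 × 8000 / 9.8 = 1.47 mm
Layer 370–300 hPa: Δp = 70 hPa = 7000 Pa, q̄ = 0.0019 kg/kg → 0.0019 × 7000 / 9.8 = 1.36 mm
PW = 39.97 + 3.27 + 0.51 + 1.47 + 1.36 = 46.58 ≈ 46.6 mm.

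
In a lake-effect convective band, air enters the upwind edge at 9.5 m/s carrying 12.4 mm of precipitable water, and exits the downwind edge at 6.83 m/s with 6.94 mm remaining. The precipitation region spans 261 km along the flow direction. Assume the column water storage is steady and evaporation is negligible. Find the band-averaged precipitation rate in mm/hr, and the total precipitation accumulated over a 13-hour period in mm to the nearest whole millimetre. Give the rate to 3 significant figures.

R ≈ 0.971 mm/hr; total ≈ 13 mm

Column moisture flux per unit crosswind length is F = V × PW.
Inflow: F_in = 9.5 × 12.4 = 117.8 mm·m/s
Outflow: F_out = 6.83 × 6.94 = 47.4002 mm·m/s
Steady-state rate R = (F_in − F_out)/L = (117.8 − 47.4002) / 261000 m = 2.697e-04 mm/s.
R = 2.697e-04 × 3600 = 0.971 mm/hr.
Over 13 h: total = 0.971 × 13 = 12.623 ≈ 13 mm.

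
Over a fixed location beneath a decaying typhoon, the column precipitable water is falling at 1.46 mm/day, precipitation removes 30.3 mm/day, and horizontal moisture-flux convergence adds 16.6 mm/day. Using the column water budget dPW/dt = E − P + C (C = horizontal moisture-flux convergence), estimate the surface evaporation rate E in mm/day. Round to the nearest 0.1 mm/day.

dPW/dt = -1.46 mm/day.
E = dPW/dt + P − C = (-1.46) + 30.3 − (16.6) = 12.2 mm/day.

E ≈ 12.2 mm/day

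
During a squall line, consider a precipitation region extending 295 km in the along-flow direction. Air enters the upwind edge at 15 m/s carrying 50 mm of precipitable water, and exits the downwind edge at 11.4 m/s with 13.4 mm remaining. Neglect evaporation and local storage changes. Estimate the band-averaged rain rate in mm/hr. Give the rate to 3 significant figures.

R ≈ 7.29 mm/hr

Column moisture flux per unit crosswind length is F = V × PW.
Inflow: F_in = 15 × 50 = 750 mm·m/s
Outflow: F_out = 11.4 × 13.4 = 152.76 mm·m/s
Steady-state rate R = (F_in − F_out)/L = (750 − 152.76) / 295000 m = 2.025e-03 mm/s.
R = 2.025e-03 × 3600 = 7.29 mm/hr.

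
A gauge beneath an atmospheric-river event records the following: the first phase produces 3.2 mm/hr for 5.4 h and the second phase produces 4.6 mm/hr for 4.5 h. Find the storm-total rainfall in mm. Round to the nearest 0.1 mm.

Total = Σ Rᵢ Δtᵢ = 3.2 × 5.4 + 4.6 × 4.5
      = 17.28 + 20.7 = 38.0 mm.

total ≈ 38.0 mm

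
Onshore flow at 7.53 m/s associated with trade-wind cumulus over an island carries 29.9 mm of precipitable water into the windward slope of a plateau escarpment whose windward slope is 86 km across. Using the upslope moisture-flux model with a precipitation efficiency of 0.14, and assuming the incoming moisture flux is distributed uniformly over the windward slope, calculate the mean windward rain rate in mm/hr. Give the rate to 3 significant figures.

Incoming column moisture flux per unit ridge length: F = V × PW = 7.53 × 29.9 = 225.147 mm·m/s.
Spread over the 86 km slope with efficiency ε = 0.14: R = ε·F/W = 0.14 × 225.147 / 86000 m = 3.665e-04 mm/s.
R = 3.665e-04 × 3600 = 1.32 mm/hr.

R ≈ 1.32 mm/hr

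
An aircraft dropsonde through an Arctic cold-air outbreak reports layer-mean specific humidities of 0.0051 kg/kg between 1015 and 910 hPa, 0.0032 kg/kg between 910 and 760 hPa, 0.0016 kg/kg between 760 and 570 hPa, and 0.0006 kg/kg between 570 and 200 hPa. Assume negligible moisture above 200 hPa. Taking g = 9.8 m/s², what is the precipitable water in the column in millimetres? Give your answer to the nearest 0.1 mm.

Precipitable water is the column-integrated vapour mass per unit area: PW = (1/g) Σ q̄ Δp, with q in kg/kg and Δp in Pa (1 kg/m² of water = 1 mm).
Layer 1015–910 hPa: Δp = 105 hPa = 10500 Pa, q̄ = 0.0051 kg/kg → 0.0051 × 10500 / 9.8 = 5.46 mm
Layer 910–760 hPa: Δp = 150 hPa = 15000 Pa, q̄ = 0.0032 kg/kg → 0.0032 × 15000 / 9.8 = 4.90 mm
Layer 760–570 hPa: Δp = 190 hPa = 19000 Pa, q̄ = 0.0016 kg/kg → 0.0016 × 19000 / 9.8 = 3.10 mm
Layer 570–200 hPa: Δp = 370 hPa = 37000 Pa, q̄ = 0.0006 kg/kg → 0.0006 × 37000 / 9.8 = 2.27 mm
PW = 5.46 + 4.90 + 3.10 + 2.27 = 15.73 ≈ 15.7 mm.

PW ≈ 15.7 mm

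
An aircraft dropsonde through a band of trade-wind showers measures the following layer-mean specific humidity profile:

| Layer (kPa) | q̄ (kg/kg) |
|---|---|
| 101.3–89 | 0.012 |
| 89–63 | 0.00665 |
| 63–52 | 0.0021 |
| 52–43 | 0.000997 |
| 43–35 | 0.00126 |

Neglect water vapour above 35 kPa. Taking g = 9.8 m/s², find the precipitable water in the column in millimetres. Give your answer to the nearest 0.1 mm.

Precipitable water is the column-integrated vapour mass per unit area: PW = (1/g) Σ q̄ Δp, with q in kg/kg and Δp in Pa (1 kg/m² of water = 1 mm).
Layer 101.3–89 kPa: Δp = 123 hPa = 12300 Pa, q̄ = 0.012 kg/kg → 0.012 × 12300 / 9.8 = 15.06 mm
Layer 89–63 kPa: Δp = 260 hPa = 26000 Pa, q̄ = 0.00665 kg/kg → 0.00665 × 26000 / 9.8 = 17.64 mm
Layer 63–52 kPa: Δp = 110 hPa = 11000 Pa, q̄ = 0.0021 kg/kg → 0.0021 × 11000 / 9.8 = 2.36 mm
Layer 52–43 kPa: Δp = 90 hPa = 9000 Pa, q̄ = 0.000997 kg/kg → 0.000997 × 9000 / 9.8 = 0.92 mm
Layer 43–35 kPa: Δp = 80 hPa = 8000 Pa, q̄ = 0.00126 kg/kg → 0.00126 × 8000 / 9.8 = 1.03 mm
PW = 15.06 + 17.64 + 2.36 + 0.92 + 1.03 = 37.01 ≈ 37.0 mm.

PW ≈ 37.0 mm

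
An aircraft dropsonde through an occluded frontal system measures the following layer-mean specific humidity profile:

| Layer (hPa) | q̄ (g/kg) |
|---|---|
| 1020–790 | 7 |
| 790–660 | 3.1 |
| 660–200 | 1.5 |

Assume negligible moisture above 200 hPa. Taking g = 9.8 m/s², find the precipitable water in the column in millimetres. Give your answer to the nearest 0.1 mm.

Precipitable water is the column-integrated vapour mass per unit area: PW = (1/g) Σ q̄ Δp, with q in kg/kg and Δp in Pa (1 kg/m² of water = 1 mm).
Layer 1020–790 hPa: Δp = 230 hPa = 23000 Pa, q̄ = 0.007 kg/kg → 0.007 × 23000 / 9.8 = 16.43 mm
Layer 790–660 hPa: Δp = 130 hPa = 13000 Pa, q̄ = 0.0031 kg/kg → 0.0031 × 13000 / 9.8 = 4.11 mm
Layer 660–200 hPa: Δp = 460 hPa = 46000 Pa, q̄ = 0.0015 kg/kg → 0.0015 × 46000 / 9.8 = 7.04 mm
PW = 16.43 + 4.11 + 7.04 = 27.58 ≈ 27.6 mm.

PW ≈ 27.6 mm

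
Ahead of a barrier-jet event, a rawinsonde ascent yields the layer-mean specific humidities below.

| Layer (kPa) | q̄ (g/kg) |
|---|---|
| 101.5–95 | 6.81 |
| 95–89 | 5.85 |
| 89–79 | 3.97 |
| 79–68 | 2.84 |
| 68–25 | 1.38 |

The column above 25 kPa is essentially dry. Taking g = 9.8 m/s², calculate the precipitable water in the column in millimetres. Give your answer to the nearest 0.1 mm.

Precipitable water is the column-integrated vapour mass per unit area: PW = (1/g) Σ q̄ Δp, with q in kg/kg and Δp in Pa (1 kg/m² of water = 1 mm).
Layer 101.5–95 kPa: Δp = 65 hPa = 6500 Pa, q̄ = 0.00681 kg/kg → 0.00681 × 6500 / 9.8 = 4.52 mm
Layer 95–89 kPa: Δp = 60 hPa = 6000 Pa, q̄ = 0.00585 kg/kg → 0.00585 × 6000 / 9.8 = 3.58 mm
Layer 89–79 kPa: Δp = 100 hPa = 10000 Pa, q̄ = 0.00397 kg/kg → 0.00397 × 10000 / 9.8 = 4.05 mm
Layer 79–68 kPa: Δp = 110 hPa = 11000 Pa, q̄ = 0.00284 kg/kg → 0.00284 × 11000 / 9.8 = 3.19 mm
Layer 68–25 kPa: Δp = 430 hPa = 43000 Pa, q̄ = 0.00138 kg/kg → 0.00138 × 43000 / 9.8 = 6.06 mm
PW = 4.52 + 3.58 + 4.05 + 3.19 + 6.06 = 21.40 ≈ 21.4 mm.

PW ≈ 21.4 mm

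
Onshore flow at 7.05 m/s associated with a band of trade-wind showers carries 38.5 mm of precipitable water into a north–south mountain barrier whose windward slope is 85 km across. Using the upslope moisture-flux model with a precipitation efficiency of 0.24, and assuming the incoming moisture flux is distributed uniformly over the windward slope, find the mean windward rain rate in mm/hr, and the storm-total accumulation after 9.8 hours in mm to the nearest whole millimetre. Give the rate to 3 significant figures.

R ≈ 2.76 mm/hr; total ≈ 27 mm

Incoming column moisture flux per unit ridge length: F = V × PW = 7.05 × 38.5 = 271.425 mm·m/s.
Spread over the 85 km slope with efficiency ε = 0.24: R = ε·F/W = 0.24 × 271.425 / 85000 m = 7.664e-04 mm/s.
R = 7.664e-04 × 3600 = 2.76 mm/hr.
Over 9.8 h: total = 2.76 × 9.8 = 27.048 ≈ 27 mm.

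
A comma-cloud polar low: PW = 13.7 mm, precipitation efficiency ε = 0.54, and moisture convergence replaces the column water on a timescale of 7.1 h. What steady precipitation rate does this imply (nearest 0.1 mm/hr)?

R ≈ 1.0 mm/hr

Each overturning extracts ε × PW = 0.54 × 13.7 = 7.398 mm.
Rate = ε·PW / τ = 7.398 / 7.1 h = 1.0 mm/hr.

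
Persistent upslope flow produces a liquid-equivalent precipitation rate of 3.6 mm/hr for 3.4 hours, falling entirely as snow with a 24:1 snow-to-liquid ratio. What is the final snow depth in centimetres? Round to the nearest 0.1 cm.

snow depth ≈ 29.4 cm

Liquid-equivalent depth = 3.6 × 3.4 = 12.24 mm.
Snow depth = 12.24 mm × 24 = 293.76 mm = 29.4 cm.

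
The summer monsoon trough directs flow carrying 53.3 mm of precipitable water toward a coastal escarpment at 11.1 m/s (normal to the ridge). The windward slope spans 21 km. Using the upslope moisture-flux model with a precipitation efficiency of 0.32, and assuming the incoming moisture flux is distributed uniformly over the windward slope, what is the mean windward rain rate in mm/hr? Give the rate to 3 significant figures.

Incoming column moisture flux per unit ridge length: F = V × PW = 11.1 × 53.3 = 591.63 mm·m/s.
Spread over the 21 km slope with efficiency ε = 0.32: R = ε·F/W = 0.32 × 591.63 / 21000 m = 9.015e-03 mm/s.
R = 9.015e-03 × 3600 = 32.5 mm/hr.

R ≈ 32.5 mm/hr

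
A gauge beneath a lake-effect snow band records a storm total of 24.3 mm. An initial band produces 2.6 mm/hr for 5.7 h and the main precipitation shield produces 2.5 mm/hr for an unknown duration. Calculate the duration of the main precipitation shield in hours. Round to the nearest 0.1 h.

duration ≈ 3.8 h

Known phases: 2.6 × 5.7 = 14.82 mm.
Remaining depth = 24.3 − 14.82 = 9.48 mm.
Duration = 9.48 / 2.5 = 3.8 h.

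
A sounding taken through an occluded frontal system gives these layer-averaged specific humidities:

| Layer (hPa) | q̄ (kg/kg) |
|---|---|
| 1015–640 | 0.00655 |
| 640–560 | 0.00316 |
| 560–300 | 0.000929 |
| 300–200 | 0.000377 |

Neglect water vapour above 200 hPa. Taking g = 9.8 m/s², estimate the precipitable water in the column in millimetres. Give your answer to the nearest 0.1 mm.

PW ≈ 30.5 mm

Precipitable water is the column-integrated vapour mass per unit area: PW = (1/g) Σ q̄ Δp, with q in kg/kg and Δp in Pa (1 kg/m² of water = 1 mm).
Layer 1015–640 hPa: Δp = 375 hPa = 37500 Pa, q̄ = 0.00655 kg/kg → 0.00655 × 37500 / 9.8 = 25.06 mm
Layer 640–560 hPa: Δp = 80 hPa = 8000 Pa, q̄ = 0.00316 kg/kg → 0.00316 × 8000 / 9.8 = 2.58 mm
Layer 560–300 hPa: Δp = 260 hPa = 26000 Pa, q̄ = 0.000929 kg/kg → 0.000929 × 26000 / 9.8 = 2.46 mm
Layer 300–200 hPa: Δp = 100 hPa = 10000 Pa, q̄ = 0.000377 kg/kg → 0.000377 × 10000 / 9.8 = 0.38 mm
PW = 25.06 + 2.58 + 2.46 + 0.38 = 30.48 ≈ 30.5 mm.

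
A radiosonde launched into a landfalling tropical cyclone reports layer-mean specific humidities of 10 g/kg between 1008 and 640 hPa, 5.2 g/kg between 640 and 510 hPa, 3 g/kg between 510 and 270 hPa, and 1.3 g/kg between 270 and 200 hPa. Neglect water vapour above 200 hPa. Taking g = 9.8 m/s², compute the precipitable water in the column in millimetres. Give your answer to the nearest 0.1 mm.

Precipitable water is the column-integrated vapour mass per unit area: PW = (1/g) Σ q̄ Δp, with q in kg/kg and Δp in Pa (1 kg/m² of water = 1 mm).
Layer 1008–640 hPa: Δp = 368 hPa = 36800 Pa, q̄ = 0.01 kg/kg → 0.01 × 36800 / 9.8 = 37.55 mm
Layer 640–510 hPa: Δp = 130 hPa = 13000 Pa, q̄ = 0.0052 kg/kg → 0.0052 × 13000 / 9.8 = 6.90 mm
Layer 510–270 hPa: Δp = 240 hPa = 24000 Pa, q̄ = 0.003 kg/kg → 0.003 × 24000 / 9.8 = 7.35 mm
Layer 270–200 hPa: Δp = 70 hPa = 7000 Pa, q̄ = 0.0013 kg/kg → 0.0013 × 7000 / 9.8 = 0.93 mm
PW = 37.55 + 6.90 + 7.35 + 0.93 = 52.73 ≈ 52.7 mm.

PW ≈ 52.7 mm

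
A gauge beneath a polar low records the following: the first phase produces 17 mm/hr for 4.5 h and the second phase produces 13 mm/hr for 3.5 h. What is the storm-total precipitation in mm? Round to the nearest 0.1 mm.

Total = Σ Rᵢ Δtᵢ = 17 × 4.5 + 13 × 3.5
      = 76.5 + 45.5 = 122.0 mm.

total ≈ 122.0 mm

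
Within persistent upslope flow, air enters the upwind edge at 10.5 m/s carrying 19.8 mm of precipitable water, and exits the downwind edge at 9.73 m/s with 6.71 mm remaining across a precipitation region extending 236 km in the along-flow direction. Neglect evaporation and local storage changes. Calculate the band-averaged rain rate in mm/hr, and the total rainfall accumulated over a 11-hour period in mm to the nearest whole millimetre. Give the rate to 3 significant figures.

Column moisture flux per unit crosswind length is F = V × PW.
Inflow: F_in = 10.5 × 19.8 = 207.9 mm·m/s
Outflow: F_out = 9.73 × 6.71 = 65.2883 mm·m/s
Steady-state rate R = (F_in − F_out)/L = (207.9 − 65.2883) / 236000 m = 6.043e-04 mm/s.
R = 6.043e-04 × 3600 = 2.18 mm/hr.
Over 11 h: total = 2.18 × 11 = 23.98 ≈ 24 mm.

R ≈ 2.18 mm/hr; total ≈ 24 mm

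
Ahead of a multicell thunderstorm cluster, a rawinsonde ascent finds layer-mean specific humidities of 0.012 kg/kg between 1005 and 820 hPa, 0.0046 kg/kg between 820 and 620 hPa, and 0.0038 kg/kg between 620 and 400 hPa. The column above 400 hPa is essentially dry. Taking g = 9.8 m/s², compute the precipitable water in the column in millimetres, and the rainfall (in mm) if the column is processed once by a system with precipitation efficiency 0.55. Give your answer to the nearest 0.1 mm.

PW ≈ 40.6 mm; rainfall ≈ 22.3 mm

Precipitable water is the column-integrated vapour mass per unit area: PW = (1/g) Σ q̄ Δp, with q in kg/kg and Δp in Pa (1 kg/m² of water = 1 mm).
Layer 1005–820 hPa: Δp = 185 hPa = 18500 Pa, q̄ = 0.012 kg/kg → 0.012 × 18500 / 9.8 = 22.65 mm
Layer 820–620 hPa: Δp = 200 hPa = 20000 Pa, q̄ = 0.0046 kg/kg → 0.0046 × 20000 / 9.8 = 9.39 mm
Layer 620–400 hPa: Δp = 220 hPa = 22000 Pa, q̄ = 0.0038 kg/kg → 0.0038 × 22000 / 9.8 = 8.53 mm
PW = 22.65 + 9.39 + 8.53 = 40.57 ≈ 40.6 mm.
Rainfall = ε × PW = 0.55 × 40.6 = 22.3 mm.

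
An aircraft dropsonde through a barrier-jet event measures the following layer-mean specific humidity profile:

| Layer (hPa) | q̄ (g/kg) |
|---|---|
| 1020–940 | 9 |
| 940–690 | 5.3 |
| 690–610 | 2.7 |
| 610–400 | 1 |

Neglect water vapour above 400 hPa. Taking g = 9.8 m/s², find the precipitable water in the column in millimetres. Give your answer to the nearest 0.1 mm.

PW ≈ 25.2 mm

Precipitable water is the column-integrated vapour mass per unit area: PW = (1/g) Σ q̄ Δp, with q in kg/kg and Δp in Pa (1 kg/m² of water = 1 mm).
Layer 1020–940 hPa: Δp = 80 hPa = 8000 Pa, q̄ = 0.009 kg/kg → 0.009 × 8000 / 9.8 = 7.35 mm
Layer 940–690 hPa: Δp = 250 hPa = 25000 Pa, q̄ = 0.0053 kg/kg → 0.0053 × 25000 / 9.8 = 13.52 mm
Layer 690–610 hPa: Δp = 80 hPa = 8000 Pa, q̄ = 0.0027 kg/kg → 0.0027 × 8000 / 9.8 = 2.20 mm
Layer 610–400 hPa: Δp = 210 hPa = 21000 Pa, q̄ = 0.001 kg/kg → 0.001 × 21000 / 9.8 = 2.14 mm
PW = 7.35 + 13.52 + 2.20 + 2.14 = 25.21 ≈ 25.2 mm.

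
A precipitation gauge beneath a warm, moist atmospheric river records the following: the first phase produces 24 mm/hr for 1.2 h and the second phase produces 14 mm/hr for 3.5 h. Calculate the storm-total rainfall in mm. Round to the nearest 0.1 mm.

Total = Σ Rᵢ Δtᵢ = 24 × 1.2 + 14 × 3.5
      = 28.8 + 49 = 77.8 mm.

total ≈ 77.8 mm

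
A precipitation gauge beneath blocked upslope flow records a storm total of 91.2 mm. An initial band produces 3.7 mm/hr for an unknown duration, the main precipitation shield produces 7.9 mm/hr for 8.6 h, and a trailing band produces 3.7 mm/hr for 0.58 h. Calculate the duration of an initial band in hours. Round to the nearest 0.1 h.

Known phases: 7.9 × 8.6 + 3.7 × 0.58 = 67.94 + 2.146 = 70.086 mm.
Remaining depth = 91.2 − 70.086 = 21.114 mm.
Duration = 21.114 / 3.7 = 5.7 h.

duration ≈ 5.7 h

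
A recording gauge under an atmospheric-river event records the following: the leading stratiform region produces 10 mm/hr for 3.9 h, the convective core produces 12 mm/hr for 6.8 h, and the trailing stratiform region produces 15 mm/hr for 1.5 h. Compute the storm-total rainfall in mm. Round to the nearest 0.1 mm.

total ≈ 143.1 mm

Total = Σ Rᵢ Δtᵢ = 10 × 3.9 + 12 × 6.8 + 15 × 1.5
      = 39 + 81.6 + 22.5 = 143.1 mm.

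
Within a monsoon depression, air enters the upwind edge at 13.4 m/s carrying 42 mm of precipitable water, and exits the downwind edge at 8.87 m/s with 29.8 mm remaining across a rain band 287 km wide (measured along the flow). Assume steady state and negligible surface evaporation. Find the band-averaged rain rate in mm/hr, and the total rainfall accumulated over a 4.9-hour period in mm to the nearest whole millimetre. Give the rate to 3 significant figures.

R ≈ 3.74 mm/hr; total ≈ 18 mm

Column moisture flux per unit crosswind length is F = V × PW.
Inflow: F_in = 13.4 × 42 = 562.8 mm·m/s
Outflow: F_out = 8.87 × 29.8 = 264.326 mm·m/s
Steady-state rate R = (F_in − F_out)/L = (562.8 − 264.326) / 287000 m = 1.040e-03 mm/s.
R = 1.040e-03 × 3600 = 3.74 mm/hr.
Over 4.9 h: total = 3.74 × 4.9 = 18.326 ≈ 18 mm.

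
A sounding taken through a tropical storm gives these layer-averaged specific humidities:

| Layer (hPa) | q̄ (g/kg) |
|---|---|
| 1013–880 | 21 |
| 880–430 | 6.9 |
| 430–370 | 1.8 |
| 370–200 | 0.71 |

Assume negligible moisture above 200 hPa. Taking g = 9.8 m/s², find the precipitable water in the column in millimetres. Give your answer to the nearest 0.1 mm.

PW ≈ 62.5 mm

Precipitable water is the column-integrated vapour mass per unit area: PW = (1/g) Σ q̄ Δp, with q in kg/kg and Δp in Pa (1 kg/m² of water = 1 mm).
Layer 1013–880 hPa: Δp = 133 hPa = 13300 Pa, q̄ = 0.021 kg/kg → 0.021 × 13300 / 9.8 = 28.50 mm
Layer 880–430 hPa: Δp = 450 hPa = 45000 Pa, q̄ = 0.0069 kg/kg → 0.0069 × 45000 / 9.8 = 31.68 mm
Layer 430–370 hPa: Δp = 60 hPa = 6000 Pa, q̄ = 0.0018 kg/kg → 0.0018 × 6000 / 9.8 = 1.10 mm
Layer 370–200 hPa: Δp = 170 hPa = 17000 Pa, q̄ = 0.00071 kg/kg → 0.00071 × 17000 / 9.8 = 1.23 mm
PW = 28.50 + 31.68 + 1.10 + 1.23 = 62.51 ≈ 62.5 mm.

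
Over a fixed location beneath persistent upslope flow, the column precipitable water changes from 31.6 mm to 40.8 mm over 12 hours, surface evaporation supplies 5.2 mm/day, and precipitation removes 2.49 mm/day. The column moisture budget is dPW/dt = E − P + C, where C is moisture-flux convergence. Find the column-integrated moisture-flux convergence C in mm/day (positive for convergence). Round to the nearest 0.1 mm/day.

dPW/dt = (40.8 − 31.6) mm / (12/24 day) = +18.400 mm/day.
C = dPW/dt − E + P = (+18.400) − 5.2 + 2.49 = 15.7 mm/day.

C ≈ 15.7 mm/day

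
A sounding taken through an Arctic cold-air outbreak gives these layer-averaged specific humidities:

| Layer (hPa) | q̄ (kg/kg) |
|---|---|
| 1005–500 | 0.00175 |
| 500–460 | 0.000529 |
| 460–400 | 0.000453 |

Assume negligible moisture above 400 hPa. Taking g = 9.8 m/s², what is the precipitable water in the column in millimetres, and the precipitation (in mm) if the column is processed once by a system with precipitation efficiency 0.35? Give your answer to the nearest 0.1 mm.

PW ≈ 9.5 mm; precipitation ≈ 3.3 mm

Precipitable water is the column-integrated vapour mass per unit area: PW = (1/g) Σ q̄ Δp, with q in kg/kg and Δp in Pa (1 kg/m² of water = 1 mm).
Layer 1005–500 hPa: Δp = 505 hPa = 50500 Pa, q̄ = 0.00175 kg/kg → 0.00175 × 50500 / 9.8 = 9.02 mm
Layer 500–460 hPa: Δp = 40 hPa = 4000 Pa, q̄ = 0.000529 kg/kg → 0.000529 × 4000 / 9.8 = 0.22 mm
Layer 460–400 hPa: Δp = 60 hPa = 6000 Pa, q̄ = 0.000453 kg/kg → 0.000453 × 6000 / 9.8 = 0.28 mm
PW = 9.02 + 0.22 + 0.28 = 9.52 ≈ 9.5 mm.
Precipitation = ε × PW = 0.35 × 9.5 = 3.3 mm.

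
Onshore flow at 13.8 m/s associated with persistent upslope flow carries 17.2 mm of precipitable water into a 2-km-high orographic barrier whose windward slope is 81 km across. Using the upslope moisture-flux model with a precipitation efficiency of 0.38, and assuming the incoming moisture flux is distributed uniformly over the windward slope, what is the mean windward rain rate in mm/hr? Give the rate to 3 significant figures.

R ≈ 4.01 mm/hr

Incoming column moisture flux per unit ridge length: F = V × PW = 13.8 × 17.2 = 237.36 mm·m/s.
Spread over the 81 km slope with efficiency ε = 0.38: R = ε·F/W = 0.38 × 237.36 / 81000 m = 1.114e-03 mm/s.
R = 1.114e-03 × 3600 = 4.01 mm/hr.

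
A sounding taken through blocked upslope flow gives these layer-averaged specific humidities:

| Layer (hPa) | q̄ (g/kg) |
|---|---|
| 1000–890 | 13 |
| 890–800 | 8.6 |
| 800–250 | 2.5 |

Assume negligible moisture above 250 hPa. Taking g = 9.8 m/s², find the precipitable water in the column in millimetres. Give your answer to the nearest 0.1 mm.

PW ≈ 36.5 mm

Precipitable water is the column-integrated vapour mass per unit area: PW = (1/g) Σ q̄ Δp, with q in kg/kg and Δp in Pa (1 kg/m² of water = 1 mm).
Layer 1000–890 hPa: Δp = 110 hPa = 11000 Pa, q̄ = 0.013 kg/kg → 0.013 × 11000 / 9.8 = 14.59 mm
Layer 890–800 hPa: Δp = 90 hPa = 9000 Pa, q̄ = 0.0086 kg/kg → 0.0086 × 9000 / 9.8 = 7.90 mm
Layer 800–250 hPa: Δp = 550 hPa = 55000 Pa, q̄ = 0.0025 kg/kg → 0.0025 × 55000 / 9.8 = 14.03 mm
PW = 14.59 + 7.90 + 14.03 = 36.52 ≈ 36.5 mm.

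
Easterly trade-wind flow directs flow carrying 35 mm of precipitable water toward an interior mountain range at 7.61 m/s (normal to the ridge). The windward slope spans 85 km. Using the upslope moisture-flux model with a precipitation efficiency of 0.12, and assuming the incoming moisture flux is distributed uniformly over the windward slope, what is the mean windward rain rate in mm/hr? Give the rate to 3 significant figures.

R ≈ 1.35 mm/hr

Incoming column moisture flux per unit ridge length: F = V × PW = 7.61 × 35 = 266.35 mm·m/s.
Spread over the 85 km slope with efficiency ε = 0.12: R = ε·F/W = 0.12 × 266.35 / 85000 m = 3.760e-04 mm/s.
R = 3.760e-04 × 3600 = 1.35 mm/hr.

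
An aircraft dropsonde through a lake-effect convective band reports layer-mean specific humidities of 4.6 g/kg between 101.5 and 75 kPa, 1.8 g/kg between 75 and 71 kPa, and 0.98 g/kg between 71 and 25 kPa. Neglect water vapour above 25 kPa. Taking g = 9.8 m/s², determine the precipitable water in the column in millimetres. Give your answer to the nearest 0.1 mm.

Precipitable water is the column-integrated vapour mass per unit area: PW = (1/g) Σ q̄ Δp, with q in kg/kg and Δp in Pa (1 kg/m² of water = 1 mm).
Layer 101.5–75 kPa: Δp = 265 hPa = 26500 Pa, q̄ = 0.0046 kg/kg → 0.0046 × 26500 / 9.8 = 12.44 mm
Layer 75–71 kPa: Δp = 40 hPa = 4000 Pa, q̄ = 0.0018 kg/kg → 0.0018 × 4000 / 9.8 = 0.73 mm
Layer 71–25 kPa: Δp = 460 hPa = 46000 Pa, q̄ = 0.00098 kg/kg → 0.00098 × 46000 / 9.8 = 4.60 mm
PW = 12.44 + 0.73 + 4.60 = 17.77 ≈ 17.8 mm.

PW ≈ 17.8 mm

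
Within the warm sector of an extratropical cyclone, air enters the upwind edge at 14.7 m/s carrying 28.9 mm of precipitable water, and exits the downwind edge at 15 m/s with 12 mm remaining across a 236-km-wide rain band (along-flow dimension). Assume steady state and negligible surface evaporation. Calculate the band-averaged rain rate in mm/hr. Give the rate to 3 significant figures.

Column moisture flux per unit crosswind length is F = V × PW.
Inflow: F_in = 14.7 × 28.9 = 424.83 mm·m/s
Outflow: F_out = 15 × 12 = 180 mm·m/s
Steady-state rate R = (F_in − F_out)/L = (424.83 − 180) / 236000 m = 1.037e-03 mm/s.
R = 1.037e-03 × 3600 = 3.73 mm/hr.

R ≈ 3.73 mm/hr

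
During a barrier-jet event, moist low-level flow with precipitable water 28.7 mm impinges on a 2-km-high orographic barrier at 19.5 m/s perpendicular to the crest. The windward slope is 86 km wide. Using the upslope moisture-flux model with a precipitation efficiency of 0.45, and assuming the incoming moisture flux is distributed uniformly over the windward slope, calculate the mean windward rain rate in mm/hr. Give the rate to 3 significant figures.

R ≈ 10.5 mm/hr

Incoming column moisture flux per unit ridge length: F = V × PW = 19.5 × 28.7 = 559.65 mm·m/s.
Spread over the 86 km slope with efficiency ε = 0.45: R = ε·F/W = 0.45 × 559.65 / 86000 m = 2.928e-03 mm/s.
R = 2.928e-03 × 3600 = 10.5 mm/hr.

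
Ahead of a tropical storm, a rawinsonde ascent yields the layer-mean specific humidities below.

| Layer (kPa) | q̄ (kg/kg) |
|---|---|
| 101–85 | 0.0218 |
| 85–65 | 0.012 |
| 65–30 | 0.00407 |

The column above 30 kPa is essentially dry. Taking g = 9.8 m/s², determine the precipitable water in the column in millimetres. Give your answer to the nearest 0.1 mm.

PW ≈ 74.6 mm

Precipitable water is the column-integrated vapour mass per unit area: PW = (1/g) Σ q̄ Δp, with q in kg/kg and Δp in Pa (1 kg/m² of water = 1 mm).
Layer 101–85 kPa: Δp = 160 hPa = 16000 Pa, q̄ = 0.0218 kg/kg → 0.0218 × 16000 / 9.8 = 35.59 mm
Layer 85–65 kPa: Δp = 200 hPa = 20000 Pa, q̄ = 0.012 kg/kg → 0.012 × 20000 / 9.8 = 24.49 mm
Layer 65–30 kPa: Δp = 350 hPa = 35000 Pa, q̄ = 0.00407 kg/kg → 0.00407 × 35000 / 9.8 = 14.54 mm
PW = 35.59 + 24.49 + 14.54 = 74.62 ≈ 74.6 mm.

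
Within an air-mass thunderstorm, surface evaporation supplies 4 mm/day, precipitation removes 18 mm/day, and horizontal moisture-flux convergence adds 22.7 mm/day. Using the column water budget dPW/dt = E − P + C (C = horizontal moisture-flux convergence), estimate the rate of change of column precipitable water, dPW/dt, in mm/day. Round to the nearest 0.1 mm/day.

dPW/dt = E − P + C = 4 − 18 + (22.7) = 8.7 mm/day.

dPW/dt ≈ 8.7 mm/day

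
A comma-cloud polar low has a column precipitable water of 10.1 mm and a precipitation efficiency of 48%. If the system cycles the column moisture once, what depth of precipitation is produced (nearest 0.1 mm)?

precipitation ≈ 4.8 mm

Precipitation = ε × PW = 0.48 × 10.1 = 4.8 mm.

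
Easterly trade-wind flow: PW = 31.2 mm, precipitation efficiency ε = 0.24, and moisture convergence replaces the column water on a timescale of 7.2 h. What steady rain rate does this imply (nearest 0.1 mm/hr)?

R ≈ 1.0 mm/hr

Each overturning extracts ε × PW = 0.24 × 31.2 = 7.488 mm.
Rate = ε·PW / τ = 7.488 / 7.2 h = 1.0 mm/hr.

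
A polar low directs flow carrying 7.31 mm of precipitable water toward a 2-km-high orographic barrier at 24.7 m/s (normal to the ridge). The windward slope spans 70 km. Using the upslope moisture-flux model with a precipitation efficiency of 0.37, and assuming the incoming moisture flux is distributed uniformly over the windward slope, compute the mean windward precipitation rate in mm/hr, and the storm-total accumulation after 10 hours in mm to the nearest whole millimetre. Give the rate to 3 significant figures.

R ≈ 3.44 mm/hr; total ≈ 34 mm

Incoming column moisture flux per unit ridge length: F = V × PW = 24.7 × 7.31 = 180.557 mm·m/s.
Spread over the 70 km slope with efficiency ε = 0.37: R = ε·F/W = 0.37 × 180.557 / 70000 m = 9.544e-04 mm/s.
R = 9.544e-04 × 3600 = 3.44 mm/hr.
Over 10 h: total = 3.44 × 10 = 34.4 ≈ 34 mm.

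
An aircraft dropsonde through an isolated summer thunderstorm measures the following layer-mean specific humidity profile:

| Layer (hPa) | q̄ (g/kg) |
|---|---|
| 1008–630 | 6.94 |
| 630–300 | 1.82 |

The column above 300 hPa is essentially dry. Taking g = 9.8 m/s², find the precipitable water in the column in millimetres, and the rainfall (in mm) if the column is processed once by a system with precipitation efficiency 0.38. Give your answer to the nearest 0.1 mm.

PW ≈ 32.9 mm; rainfall ≈ 12.5 mm

Precipitable water is the column-integrated vapour mass per unit area: PW = (1/g) Σ q̄ Δp, with q in kg/kg and Δp in Pa (1 kg/m² of water = 1 mm).
Layer 1008–630 hPa: Δp = 378 hPa = 37800 Pa, q̄ = 0.00694 kg/kg → 0.00694 × 37800 / 9.8 = 26.77 mm
Layer 630–300 hPa: Δp = 330 hPa = 33000 Pa, q̄ = 0.00182 kg/kg → 0.00182 × 33000 / 9.8 = 6.13 mm
PW = 26.77 + 6.13 = 32.90 ≈ 32.9 mm.
Rainfall = ε × PW = 0.38 × 32.9 = 12.5 mm.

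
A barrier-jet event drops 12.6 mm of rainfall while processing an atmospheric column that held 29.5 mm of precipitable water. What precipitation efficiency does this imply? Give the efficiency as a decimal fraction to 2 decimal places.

ε = rainfall / PW = 12.6 / 29.5 = 0.43.

ε ≈ 0.43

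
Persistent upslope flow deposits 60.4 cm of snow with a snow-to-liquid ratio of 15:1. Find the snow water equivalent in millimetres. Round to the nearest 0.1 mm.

SWE ≈ 40.3 mm

SWE = snow depth / ratio = 60.4 cm / 15 = 4.027 cm = 40.3 mm.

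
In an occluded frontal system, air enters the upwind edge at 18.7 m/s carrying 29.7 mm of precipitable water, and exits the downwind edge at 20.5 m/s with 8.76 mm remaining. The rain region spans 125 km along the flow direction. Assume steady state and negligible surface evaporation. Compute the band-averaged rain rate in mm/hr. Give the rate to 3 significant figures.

R ≈ 10.8 mm/hr

Column moisture flux per unit crosswind length is F = V × PW.
Inflow: F_in = 18.7 × 29.7 = 555.39 mm·m/s
Outflow: F_out = 20.5 × 8.76 = 179.58 mm·m/s
Steady-state rate R = (F_in − F_out)/L = (555.39 − 179.58) / 125000 m = 3.006e-03 mm/s.
R = 3.006e-03 × 3600 = 10.8 mm/hr.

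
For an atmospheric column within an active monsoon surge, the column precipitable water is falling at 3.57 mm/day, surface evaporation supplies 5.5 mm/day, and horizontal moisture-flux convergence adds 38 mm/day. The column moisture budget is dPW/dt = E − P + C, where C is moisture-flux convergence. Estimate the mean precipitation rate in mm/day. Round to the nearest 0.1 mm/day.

P ≈ 47.1 mm/day

dPW/dt = -3.57 mm/day.
P = E + C − dPW/dt = 5.5 + (38) − (-3.57) = 47.1 mm/day.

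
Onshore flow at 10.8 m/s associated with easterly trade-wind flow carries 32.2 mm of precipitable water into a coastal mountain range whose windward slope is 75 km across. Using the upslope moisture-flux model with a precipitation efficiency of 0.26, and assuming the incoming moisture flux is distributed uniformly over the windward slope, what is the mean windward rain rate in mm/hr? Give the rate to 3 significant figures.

R ≈ 4.34 mm/hr

Incoming column moisture flux per unit ridge length: F = V × PW = 10.8 × 32.2 = 347.76 mm·m/s.
Spread over the 75 km slope with efficiency ε = 0.26: R = ε·F/W = 0.26 × 347.76 / 75000 m = 1.206e-03 mm/s.
R = 1.206e-03 × 3600 = 4.34 mm/hr.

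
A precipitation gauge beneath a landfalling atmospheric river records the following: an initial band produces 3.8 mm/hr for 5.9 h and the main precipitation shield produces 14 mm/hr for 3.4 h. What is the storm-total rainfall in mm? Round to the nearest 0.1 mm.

total ≈ 70.0 mm

Total = Σ Rᵢ Δtᵢ = 3.8 × 5.9 + 14 × 3.4
      = 22.42 + 47.6 = 70.0 mm.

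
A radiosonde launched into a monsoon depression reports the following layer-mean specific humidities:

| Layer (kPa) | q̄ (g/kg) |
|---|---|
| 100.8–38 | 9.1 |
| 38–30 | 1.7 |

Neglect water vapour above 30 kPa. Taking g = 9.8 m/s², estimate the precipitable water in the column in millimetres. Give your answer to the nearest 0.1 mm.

Precipitable water is the column-integrated vapour mass per unit area: PW = (1/g) Σ q̄ Δp, with q in kg/kg and Δp in Pa (1 kg/m² of water = 1 mm).
Layer 100.8–38 kPa: Δp = 628 hPa = 62800 Pa, q̄ = 0.0091 kg/kg → 0.0091 × 62800 / 9.8 = 58.31 mm
Layer 38–30 kPa: Δp = 80 hPa = 8000 Pa, q̄ = 0.0017 kg/kg → 0.0017 × 8000 / 9.8 = 1.39 mm
PW = 58.31 + 1.39 = 59.70 ≈ 59.7 mm.

PW ≈ 59.7 mm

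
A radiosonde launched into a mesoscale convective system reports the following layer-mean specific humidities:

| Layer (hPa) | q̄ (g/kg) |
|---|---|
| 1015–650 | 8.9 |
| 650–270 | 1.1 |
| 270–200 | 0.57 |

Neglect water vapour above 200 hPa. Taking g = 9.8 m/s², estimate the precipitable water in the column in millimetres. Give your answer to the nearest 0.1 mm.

Precipitable water is the column-integrated vapour mass per unit area: PW = (1/g) Σ q̄ Δp, with q in kg/kg and Δp in Pa (1 kg/m² of water = 1 mm).
Layer 1015–650 hPa: Δp = 365 hPa = 36500 Pa, q̄ = 0.0089 kg/kg → 0.0089 × 36500 / 9.8 = 33.15 mm
Layer 650–270 hPa: Δp = 380 hPa = 38000 Pa, q̄ = 0.0011 kg/kg → 0.0011 × 38000 / 9.8 = 4.27 mm
Layer 270–200 hPa: Δp = 70 hPa = 7000 Pa, q̄ = 0.00057 kg/kg → 0.00057 × 7000 / 9.8 = 0.41 mm
PW = 33.15 + 4.27 + 0.41 = 37.83 ≈ 37.8 mm.

PW ≈ 37.8 mm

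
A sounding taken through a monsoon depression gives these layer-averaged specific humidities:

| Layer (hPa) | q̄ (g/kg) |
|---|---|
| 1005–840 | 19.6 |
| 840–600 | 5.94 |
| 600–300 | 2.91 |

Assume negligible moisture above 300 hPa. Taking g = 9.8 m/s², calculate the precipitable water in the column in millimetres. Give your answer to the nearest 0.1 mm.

Precipitable water is the column-integrated vapour mass per unit area: PW = (1/g) Σ q̄ Δp, with q in kg/kg and Δp in Pa (1 kg/m² of water = 1 mm).
Layer 1005–840 hPa: Δp = 165 hPa = 16500 Pa, q̄ = 0.0196 kg/kg → 0.0196 × 16500 / 9.8 = 33.00 mm
Layer 840–600 hPa: Δp = 240 hPa = 24000 Pa, q̄ = 0.00594 kg/kg → 0.00594 × 24000 / 9.8 = 14.55 mm
Layer 600–300 hPa: Δp = 300 hPa = 30000 Pa, q̄ = 0.00291 kg/kg → 0.00291 × 30000 / 9.8 = 8.91 mm
PW = 33.00 + 14.55 + 8.91 = 56.46 ≈ 56.5 mm.

PW ≈ 56.5 mm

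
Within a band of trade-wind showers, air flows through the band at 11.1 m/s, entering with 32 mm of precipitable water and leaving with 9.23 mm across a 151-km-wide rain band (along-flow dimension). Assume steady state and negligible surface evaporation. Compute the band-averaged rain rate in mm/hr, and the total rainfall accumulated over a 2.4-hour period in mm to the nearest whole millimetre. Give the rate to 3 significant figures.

R ≈ 6.03 mm/hr; total ≈ 14 mm

Column moisture flux per unit crosswind length is F = V × PW.
Inflow: F_in = 11.1 × 32 = 355.2 mm·m/s
Outflow: F_out = 11.1 × 9.23 = 102.453 mm·m/s
Steady-state rate R = (F_in − F_out)/L = (355.2 − 102.453) / 151000 m = 1.674e-03 mm/s.
R = 1.674e-03 × 3600 = 6.03 mm/hr.
Over 2.4 h: total = 6.03 × 2.4 = 14.472 ≈ 14 mm.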